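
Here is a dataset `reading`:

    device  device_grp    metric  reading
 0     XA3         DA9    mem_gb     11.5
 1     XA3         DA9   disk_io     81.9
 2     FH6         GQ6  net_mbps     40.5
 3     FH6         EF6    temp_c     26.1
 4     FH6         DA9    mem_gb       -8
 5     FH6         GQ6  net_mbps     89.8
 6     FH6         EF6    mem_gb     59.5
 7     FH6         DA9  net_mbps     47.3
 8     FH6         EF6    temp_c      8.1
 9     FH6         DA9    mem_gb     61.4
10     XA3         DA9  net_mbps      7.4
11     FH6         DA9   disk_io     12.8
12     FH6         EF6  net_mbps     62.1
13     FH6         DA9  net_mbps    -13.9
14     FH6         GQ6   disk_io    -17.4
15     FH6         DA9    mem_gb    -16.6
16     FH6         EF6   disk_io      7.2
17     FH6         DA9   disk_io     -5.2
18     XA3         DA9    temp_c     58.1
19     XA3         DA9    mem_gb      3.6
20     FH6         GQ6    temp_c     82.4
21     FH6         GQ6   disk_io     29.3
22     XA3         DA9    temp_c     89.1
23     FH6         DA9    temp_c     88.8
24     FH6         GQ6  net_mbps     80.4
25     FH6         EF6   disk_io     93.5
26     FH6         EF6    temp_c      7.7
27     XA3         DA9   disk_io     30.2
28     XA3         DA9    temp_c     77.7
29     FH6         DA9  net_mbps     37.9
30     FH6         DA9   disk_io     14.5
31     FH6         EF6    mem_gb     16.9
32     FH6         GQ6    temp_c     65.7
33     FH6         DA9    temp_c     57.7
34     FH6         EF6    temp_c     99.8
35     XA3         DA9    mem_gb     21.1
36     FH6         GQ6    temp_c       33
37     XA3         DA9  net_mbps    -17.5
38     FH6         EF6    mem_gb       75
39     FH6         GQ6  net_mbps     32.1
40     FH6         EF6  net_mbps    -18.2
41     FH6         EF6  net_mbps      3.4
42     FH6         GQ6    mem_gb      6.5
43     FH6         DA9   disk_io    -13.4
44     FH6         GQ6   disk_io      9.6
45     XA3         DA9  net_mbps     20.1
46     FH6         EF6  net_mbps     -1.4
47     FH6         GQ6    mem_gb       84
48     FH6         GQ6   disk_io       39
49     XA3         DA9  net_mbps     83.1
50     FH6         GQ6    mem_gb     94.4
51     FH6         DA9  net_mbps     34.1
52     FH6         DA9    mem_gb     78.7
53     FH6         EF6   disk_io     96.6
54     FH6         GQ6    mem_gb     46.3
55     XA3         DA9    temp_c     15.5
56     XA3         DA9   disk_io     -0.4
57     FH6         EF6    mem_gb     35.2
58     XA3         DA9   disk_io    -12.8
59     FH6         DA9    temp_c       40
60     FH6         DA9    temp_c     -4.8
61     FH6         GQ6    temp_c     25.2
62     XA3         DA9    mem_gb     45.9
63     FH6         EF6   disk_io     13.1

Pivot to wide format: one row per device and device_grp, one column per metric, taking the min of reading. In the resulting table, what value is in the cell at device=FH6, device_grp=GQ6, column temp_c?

Rows with device=FH6, device_grp=GQ6 and metric=temp_c: reading values are 82.4, 65.7, 33, 25.2.
min(82.4, 65.7, 33, 25.2) = 25.2.

25.2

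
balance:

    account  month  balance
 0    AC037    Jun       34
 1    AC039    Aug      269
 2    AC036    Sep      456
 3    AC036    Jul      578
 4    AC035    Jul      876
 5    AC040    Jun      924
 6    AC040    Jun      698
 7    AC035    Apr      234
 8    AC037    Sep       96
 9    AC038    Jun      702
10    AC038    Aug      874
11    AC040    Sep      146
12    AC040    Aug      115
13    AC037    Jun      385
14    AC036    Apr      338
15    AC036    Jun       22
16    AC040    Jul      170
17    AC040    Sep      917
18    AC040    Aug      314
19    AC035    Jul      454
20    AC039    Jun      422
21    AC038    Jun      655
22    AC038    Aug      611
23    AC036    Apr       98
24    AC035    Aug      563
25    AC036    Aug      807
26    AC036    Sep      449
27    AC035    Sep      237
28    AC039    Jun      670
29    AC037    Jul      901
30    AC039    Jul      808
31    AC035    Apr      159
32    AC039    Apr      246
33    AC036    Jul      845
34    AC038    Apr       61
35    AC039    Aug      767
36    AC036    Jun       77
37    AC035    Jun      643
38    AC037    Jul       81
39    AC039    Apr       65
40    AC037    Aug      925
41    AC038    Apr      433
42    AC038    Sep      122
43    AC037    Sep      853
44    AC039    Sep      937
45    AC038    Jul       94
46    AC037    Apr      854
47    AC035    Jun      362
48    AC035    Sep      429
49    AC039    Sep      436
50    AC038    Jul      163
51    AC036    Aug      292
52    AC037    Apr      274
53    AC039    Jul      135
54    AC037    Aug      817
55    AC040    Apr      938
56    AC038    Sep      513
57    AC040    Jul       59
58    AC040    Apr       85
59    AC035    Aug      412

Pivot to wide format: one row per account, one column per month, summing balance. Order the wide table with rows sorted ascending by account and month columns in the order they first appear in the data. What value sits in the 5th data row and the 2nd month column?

1036

With rows sorted ascending by account, row 5 is account=AC039. month columns in first-appearance order: Jun, Aug, Sep, Jul, Apr; column 2 is Aug.
Long rows with account=AC039, month=Aug: 269 + 767 = 1036.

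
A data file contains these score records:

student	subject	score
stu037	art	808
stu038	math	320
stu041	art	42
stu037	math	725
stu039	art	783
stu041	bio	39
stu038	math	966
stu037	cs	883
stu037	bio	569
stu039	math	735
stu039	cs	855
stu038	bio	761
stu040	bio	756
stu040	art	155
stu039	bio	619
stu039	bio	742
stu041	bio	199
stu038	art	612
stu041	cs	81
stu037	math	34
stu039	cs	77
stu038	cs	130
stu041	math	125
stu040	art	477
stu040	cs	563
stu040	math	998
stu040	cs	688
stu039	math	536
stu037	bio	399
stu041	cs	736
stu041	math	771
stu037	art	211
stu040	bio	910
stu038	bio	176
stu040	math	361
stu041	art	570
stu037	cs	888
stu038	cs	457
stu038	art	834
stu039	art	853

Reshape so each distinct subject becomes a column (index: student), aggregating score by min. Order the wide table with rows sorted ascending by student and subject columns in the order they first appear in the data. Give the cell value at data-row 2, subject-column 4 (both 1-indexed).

130

With rows sorted ascending by student, row 2 is student=stu038. subject columns in first-appearance order: art, math, bio, cs; column 4 is cs.
Long rows with student=stu038, subject=cs: min(130, 457) = 130.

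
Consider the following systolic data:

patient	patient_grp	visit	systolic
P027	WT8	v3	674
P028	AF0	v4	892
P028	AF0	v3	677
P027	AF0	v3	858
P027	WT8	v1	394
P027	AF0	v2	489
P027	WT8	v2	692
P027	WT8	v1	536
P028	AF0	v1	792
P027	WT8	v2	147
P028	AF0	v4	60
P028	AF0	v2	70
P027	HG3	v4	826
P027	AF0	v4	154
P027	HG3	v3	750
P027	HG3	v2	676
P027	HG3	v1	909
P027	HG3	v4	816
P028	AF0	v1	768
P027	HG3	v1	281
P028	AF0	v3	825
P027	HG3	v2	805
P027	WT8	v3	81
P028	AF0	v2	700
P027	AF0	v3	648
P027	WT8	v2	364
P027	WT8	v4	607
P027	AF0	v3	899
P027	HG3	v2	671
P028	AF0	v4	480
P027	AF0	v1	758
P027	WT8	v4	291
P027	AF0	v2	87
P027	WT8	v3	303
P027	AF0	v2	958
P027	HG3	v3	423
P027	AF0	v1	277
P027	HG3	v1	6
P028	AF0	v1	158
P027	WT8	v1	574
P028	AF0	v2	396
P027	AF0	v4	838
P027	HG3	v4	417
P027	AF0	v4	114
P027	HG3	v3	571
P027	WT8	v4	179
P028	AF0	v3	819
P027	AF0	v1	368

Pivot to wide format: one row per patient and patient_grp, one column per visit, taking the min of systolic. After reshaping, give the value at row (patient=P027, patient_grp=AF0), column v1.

277

Rows with patient=P027, patient_grp=AF0 and visit=v1: systolic values are 758, 277, 368.
min(758, 277, 368) = 277.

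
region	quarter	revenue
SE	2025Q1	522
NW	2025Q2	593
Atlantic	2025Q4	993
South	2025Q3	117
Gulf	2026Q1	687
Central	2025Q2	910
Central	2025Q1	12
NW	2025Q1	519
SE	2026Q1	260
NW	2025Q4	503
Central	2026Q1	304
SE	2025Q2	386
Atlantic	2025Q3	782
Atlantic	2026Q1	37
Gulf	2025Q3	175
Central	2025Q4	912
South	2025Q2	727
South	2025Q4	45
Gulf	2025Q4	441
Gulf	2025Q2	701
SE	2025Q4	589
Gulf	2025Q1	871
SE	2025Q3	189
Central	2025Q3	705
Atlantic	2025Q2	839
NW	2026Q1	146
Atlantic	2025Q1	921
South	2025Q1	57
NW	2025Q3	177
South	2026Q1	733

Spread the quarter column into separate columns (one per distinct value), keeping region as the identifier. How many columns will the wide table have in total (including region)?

6

1 column for region plus 5 distinct quarter values → 6 columns.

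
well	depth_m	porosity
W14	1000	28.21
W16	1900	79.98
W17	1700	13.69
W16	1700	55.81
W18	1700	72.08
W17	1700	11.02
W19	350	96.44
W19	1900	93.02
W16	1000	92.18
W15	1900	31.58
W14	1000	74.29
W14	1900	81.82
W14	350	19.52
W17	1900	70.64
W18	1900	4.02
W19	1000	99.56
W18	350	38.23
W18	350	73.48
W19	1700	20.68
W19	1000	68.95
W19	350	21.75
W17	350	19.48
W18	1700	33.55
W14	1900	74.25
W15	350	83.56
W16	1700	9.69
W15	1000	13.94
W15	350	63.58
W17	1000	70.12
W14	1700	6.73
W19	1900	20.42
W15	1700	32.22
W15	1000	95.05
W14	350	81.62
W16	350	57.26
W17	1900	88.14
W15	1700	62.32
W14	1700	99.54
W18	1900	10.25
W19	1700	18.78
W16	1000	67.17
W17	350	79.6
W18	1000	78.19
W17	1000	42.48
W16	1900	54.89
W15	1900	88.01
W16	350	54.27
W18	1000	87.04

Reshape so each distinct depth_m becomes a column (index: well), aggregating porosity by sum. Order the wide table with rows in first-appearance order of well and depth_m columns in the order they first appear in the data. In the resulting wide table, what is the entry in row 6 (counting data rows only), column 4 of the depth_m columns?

With rows in first-appearance order of well, row 6 is well=W15. depth_m columns in first-appearance order: 1000, 1900, 1700, 350; column 4 is 350.
Long rows with well=W15, depth_m=350: 83.56 + 63.58 = 147.14.

147.14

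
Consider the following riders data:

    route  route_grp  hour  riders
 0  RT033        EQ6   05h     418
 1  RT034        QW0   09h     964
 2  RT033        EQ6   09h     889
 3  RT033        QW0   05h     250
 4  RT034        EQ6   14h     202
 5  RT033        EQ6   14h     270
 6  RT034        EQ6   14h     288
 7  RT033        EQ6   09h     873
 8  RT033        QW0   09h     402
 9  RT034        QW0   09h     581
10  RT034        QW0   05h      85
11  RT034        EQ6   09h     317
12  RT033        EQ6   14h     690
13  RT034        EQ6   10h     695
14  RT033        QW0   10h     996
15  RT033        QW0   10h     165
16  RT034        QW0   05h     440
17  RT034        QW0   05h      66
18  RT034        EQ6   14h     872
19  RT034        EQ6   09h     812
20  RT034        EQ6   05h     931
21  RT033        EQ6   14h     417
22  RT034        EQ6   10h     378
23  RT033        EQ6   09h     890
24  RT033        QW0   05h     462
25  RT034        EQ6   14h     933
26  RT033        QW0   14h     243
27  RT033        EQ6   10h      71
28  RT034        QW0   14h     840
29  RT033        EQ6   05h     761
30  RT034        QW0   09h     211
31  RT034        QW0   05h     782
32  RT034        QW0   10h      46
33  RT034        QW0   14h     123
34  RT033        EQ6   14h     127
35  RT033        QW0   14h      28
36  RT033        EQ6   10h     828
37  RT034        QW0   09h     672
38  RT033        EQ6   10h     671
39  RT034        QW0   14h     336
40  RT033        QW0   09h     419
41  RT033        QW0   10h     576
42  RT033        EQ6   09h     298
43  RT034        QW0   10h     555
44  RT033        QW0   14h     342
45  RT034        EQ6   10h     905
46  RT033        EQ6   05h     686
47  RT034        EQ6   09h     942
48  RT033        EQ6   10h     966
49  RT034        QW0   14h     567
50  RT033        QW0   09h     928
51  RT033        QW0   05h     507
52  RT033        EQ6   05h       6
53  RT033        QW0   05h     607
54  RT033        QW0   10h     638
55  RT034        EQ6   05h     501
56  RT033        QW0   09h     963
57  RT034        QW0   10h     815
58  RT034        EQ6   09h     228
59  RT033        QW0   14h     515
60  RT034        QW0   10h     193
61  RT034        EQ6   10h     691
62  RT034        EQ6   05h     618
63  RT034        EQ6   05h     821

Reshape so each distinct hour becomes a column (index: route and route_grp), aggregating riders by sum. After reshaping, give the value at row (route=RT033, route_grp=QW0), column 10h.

2375

Rows with route=RT033, route_grp=QW0 and hour=10h: riders values are 996, 165, 576, 638.
996 + 165 + 576 + 638 = 2375.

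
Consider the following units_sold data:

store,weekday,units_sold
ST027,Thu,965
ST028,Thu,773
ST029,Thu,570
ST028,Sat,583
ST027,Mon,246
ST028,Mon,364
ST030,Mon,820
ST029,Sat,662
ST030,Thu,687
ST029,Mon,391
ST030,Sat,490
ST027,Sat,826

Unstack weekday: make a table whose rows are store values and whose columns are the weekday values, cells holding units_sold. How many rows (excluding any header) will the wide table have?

4 distinct store values → 4 rows.

4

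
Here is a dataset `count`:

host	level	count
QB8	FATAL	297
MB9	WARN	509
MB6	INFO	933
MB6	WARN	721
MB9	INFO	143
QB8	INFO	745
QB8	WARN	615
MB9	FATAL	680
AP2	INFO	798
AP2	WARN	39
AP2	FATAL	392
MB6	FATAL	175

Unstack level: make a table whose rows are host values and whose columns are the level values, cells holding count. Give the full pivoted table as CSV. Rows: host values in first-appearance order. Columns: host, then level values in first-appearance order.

Columns: host plus the 3 distinct level values (FATAL, WARN, INFO).
For example, row QB8 column FATAL takes count=297 from the long row (QB8, FATAL).

host,FATAL,WARN,INFO
QB8,297,615,745
MB9,680,509,143
MB6,175,721,933
AP2,392,39,798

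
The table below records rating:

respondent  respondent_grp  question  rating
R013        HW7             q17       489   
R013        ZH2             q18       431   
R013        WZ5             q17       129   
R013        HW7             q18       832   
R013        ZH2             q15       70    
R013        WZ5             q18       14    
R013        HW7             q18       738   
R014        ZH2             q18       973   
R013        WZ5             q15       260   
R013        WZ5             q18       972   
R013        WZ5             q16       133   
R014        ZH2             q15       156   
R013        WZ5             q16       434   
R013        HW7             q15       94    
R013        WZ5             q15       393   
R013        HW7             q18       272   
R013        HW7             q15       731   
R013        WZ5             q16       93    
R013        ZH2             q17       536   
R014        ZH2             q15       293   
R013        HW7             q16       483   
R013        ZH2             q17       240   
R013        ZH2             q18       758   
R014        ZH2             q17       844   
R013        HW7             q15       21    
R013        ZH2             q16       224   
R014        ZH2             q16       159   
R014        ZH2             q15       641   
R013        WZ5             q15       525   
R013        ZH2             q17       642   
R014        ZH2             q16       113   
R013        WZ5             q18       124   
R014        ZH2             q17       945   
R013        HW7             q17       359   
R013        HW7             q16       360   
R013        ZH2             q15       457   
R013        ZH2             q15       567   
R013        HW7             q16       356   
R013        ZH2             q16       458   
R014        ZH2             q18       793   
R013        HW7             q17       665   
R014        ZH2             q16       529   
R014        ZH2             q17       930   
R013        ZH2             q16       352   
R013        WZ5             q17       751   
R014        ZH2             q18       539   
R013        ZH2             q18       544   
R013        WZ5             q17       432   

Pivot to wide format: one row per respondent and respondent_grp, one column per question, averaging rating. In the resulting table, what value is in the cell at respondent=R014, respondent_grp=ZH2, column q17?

906.33

Rows with respondent=R014, respondent_grp=ZH2 and question=q17: rating values are 844, 945, 930.
(844 + 945 + 930) / 3 = 906.33.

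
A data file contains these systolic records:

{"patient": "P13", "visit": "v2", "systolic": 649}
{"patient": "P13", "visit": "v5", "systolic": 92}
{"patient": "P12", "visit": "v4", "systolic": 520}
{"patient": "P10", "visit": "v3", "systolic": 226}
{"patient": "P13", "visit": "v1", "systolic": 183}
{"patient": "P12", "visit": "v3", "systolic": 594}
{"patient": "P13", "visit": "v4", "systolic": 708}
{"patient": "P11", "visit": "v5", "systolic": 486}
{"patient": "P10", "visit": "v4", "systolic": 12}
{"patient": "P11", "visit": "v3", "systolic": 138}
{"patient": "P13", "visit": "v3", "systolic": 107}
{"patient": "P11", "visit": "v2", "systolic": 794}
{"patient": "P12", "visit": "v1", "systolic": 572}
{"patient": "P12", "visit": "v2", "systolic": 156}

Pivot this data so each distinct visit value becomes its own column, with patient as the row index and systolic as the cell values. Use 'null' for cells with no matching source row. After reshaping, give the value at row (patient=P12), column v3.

The long row with patient=P12, visit=v3 has systolic=594.

594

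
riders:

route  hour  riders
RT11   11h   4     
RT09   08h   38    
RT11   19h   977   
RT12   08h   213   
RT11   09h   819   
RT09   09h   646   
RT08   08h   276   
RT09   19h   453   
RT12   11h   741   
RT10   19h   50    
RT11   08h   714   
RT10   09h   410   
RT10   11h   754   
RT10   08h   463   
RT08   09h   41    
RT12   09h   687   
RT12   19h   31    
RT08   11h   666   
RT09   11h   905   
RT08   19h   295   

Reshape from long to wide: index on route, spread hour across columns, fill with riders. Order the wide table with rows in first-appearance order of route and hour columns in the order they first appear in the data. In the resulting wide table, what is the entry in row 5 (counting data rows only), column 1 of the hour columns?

With rows in first-appearance order of route, row 5 is route=RT10. hour columns in first-appearance order: 11h, 08h, 19h, 09h; column 1 is 11h.
Long rows with route=RT10, hour=11h: riders = 754.

754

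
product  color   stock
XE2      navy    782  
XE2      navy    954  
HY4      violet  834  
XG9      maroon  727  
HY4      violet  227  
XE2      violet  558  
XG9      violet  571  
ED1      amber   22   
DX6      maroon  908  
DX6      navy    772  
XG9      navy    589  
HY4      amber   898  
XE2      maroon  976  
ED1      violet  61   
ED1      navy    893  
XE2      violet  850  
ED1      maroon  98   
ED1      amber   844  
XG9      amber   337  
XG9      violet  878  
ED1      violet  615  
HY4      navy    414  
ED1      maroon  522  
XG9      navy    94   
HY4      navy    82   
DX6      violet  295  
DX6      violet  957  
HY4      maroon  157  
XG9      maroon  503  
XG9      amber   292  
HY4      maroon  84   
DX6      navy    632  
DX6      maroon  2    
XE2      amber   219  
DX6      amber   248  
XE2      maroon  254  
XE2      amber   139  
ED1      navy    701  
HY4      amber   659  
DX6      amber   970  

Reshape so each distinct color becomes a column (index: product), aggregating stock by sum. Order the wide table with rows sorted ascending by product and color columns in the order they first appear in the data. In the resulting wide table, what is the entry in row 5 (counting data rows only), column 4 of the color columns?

629

With rows sorted ascending by product, row 5 is product=XG9. color columns in first-appearance order: navy, violet, maroon, amber; column 4 is amber.
Long rows with product=XG9, color=amber: 337 + 292 = 629.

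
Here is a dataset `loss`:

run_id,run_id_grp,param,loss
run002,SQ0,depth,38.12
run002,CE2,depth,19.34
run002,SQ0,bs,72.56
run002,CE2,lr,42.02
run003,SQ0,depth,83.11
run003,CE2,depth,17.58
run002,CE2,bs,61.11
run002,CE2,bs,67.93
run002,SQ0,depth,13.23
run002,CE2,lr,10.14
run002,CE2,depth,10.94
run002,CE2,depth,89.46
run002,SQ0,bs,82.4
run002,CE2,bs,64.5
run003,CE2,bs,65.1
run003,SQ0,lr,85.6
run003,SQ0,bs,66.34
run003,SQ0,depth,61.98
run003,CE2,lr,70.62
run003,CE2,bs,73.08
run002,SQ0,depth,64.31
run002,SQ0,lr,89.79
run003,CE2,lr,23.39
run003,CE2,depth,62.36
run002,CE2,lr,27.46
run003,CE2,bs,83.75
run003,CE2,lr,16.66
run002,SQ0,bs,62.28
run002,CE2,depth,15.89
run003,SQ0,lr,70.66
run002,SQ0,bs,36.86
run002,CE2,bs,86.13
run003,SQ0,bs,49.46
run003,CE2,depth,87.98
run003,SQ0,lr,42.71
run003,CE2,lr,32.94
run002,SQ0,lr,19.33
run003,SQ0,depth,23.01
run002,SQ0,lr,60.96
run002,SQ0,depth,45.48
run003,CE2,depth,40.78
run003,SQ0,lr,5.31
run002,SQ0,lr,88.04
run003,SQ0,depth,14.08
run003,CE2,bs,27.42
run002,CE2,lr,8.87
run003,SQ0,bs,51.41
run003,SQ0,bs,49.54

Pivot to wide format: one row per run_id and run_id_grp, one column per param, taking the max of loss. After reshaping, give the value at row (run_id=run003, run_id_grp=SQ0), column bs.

Rows with run_id=run003, run_id_grp=SQ0 and param=bs: loss values are 66.34, 49.46, 51.41, 49.54.
max(66.34, 49.46, 51.41, 49.54) = 66.34.

66.34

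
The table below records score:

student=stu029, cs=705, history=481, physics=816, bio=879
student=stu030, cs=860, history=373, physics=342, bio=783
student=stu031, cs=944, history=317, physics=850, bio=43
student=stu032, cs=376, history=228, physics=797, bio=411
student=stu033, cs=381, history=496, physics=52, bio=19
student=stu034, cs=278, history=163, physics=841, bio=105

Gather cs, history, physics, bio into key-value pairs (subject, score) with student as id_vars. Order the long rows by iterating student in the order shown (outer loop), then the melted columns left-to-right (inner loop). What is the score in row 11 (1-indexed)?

24 rows total (6 × 4). Row 11: index ⌊(11-1)/4⌋ = 2 into student → stu031; (11-1) mod 4 = 2 into the melted columns → physics.
So row 11 is (stu031, physics, 850); score = 850.

850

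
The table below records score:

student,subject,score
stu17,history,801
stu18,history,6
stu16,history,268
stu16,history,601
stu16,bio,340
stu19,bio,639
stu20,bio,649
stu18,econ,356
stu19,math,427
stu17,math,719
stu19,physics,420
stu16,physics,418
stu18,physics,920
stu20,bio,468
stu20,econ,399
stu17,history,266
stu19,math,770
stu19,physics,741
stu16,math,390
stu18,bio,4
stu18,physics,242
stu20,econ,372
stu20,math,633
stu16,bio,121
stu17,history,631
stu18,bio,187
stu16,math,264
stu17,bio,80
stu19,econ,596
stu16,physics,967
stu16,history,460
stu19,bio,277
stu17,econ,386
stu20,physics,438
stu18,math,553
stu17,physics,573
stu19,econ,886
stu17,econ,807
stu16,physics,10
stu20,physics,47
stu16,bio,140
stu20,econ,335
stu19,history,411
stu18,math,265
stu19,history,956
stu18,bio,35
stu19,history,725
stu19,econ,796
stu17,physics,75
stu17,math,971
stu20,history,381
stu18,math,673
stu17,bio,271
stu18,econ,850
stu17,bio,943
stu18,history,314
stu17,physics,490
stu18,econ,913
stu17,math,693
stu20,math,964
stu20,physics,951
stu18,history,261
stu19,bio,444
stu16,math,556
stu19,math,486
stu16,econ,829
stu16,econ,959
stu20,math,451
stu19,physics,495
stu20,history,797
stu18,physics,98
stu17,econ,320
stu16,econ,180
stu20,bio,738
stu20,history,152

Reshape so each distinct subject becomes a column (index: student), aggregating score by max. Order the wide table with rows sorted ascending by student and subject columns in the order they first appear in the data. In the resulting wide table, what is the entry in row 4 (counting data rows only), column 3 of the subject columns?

886

With rows sorted ascending by student, row 4 is student=stu19. subject columns in first-appearance order: history, bio, econ, math, physics; column 3 is econ.
Long rows with student=stu19, subject=econ: max(596, 886, 796) = 886.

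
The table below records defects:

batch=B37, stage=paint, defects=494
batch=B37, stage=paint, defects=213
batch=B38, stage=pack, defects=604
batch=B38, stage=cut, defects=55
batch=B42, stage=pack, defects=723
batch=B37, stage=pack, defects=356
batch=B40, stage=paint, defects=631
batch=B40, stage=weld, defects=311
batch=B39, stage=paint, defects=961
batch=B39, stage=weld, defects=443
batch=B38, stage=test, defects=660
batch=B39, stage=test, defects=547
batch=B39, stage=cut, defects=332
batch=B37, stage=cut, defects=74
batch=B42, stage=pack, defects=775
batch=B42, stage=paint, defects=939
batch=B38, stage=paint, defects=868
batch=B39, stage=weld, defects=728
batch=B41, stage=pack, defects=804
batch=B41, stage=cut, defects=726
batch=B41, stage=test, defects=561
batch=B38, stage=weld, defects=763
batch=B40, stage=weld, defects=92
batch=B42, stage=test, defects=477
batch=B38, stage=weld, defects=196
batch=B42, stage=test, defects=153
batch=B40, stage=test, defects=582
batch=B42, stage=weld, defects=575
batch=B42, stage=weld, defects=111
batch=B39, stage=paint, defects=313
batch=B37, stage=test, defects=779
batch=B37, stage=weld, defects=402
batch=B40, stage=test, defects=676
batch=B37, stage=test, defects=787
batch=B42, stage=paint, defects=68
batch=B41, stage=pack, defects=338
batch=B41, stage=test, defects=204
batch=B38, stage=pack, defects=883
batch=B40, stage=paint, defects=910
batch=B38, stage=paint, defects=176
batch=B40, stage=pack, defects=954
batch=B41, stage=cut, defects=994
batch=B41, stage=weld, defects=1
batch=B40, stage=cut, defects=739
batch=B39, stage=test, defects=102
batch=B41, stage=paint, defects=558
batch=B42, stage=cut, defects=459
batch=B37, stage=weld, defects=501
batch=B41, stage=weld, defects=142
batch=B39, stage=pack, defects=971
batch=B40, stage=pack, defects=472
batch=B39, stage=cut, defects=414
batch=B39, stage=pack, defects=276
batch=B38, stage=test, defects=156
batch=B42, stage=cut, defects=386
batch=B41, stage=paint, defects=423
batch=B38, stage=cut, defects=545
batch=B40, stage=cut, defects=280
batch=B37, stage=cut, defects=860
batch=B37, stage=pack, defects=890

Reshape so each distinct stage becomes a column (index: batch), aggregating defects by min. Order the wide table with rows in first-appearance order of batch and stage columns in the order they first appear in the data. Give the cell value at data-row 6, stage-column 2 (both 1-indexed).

With rows in first-appearance order of batch, row 6 is batch=B41. stage columns in first-appearance order: paint, pack, cut, weld, test; column 2 is pack.
Long rows with batch=B41, stage=pack: min(804, 338) = 338.

338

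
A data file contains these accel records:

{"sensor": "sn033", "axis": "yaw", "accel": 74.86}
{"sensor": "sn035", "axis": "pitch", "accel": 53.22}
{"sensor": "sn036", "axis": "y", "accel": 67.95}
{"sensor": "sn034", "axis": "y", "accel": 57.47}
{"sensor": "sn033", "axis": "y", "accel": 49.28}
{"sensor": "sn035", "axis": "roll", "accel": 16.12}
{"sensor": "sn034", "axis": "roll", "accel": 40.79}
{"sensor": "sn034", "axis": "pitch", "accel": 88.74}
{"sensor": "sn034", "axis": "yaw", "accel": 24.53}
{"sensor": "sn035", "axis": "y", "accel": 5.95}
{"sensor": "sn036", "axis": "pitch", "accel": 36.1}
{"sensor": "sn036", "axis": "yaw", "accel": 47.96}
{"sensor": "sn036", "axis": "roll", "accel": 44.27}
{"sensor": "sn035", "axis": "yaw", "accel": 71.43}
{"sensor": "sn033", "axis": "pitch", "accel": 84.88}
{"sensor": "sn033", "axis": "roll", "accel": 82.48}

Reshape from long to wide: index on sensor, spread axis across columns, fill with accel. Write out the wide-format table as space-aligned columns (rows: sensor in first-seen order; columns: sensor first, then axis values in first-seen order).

sensor  yaw    pitch  y      roll 
sn033   74.86  84.88  49.28  82.48
sn035   71.43  53.22  5.95   16.12
sn036   47.96  36.1   67.95  44.27
sn034   24.53  88.74  57.47  40.79

Columns: sensor plus the 4 distinct axis values (yaw, pitch, y, roll).
For example, row sn033 column yaw takes accel=74.86 from the long row (sn033, yaw).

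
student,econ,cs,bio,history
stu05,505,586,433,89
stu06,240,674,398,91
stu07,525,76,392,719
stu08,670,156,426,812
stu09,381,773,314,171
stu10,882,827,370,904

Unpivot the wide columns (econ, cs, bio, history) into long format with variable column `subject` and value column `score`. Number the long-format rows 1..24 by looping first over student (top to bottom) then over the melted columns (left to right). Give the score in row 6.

674

24 rows total (6 × 4). Row 6: index ⌊(6-1)/4⌋ = 1 into student → stu06; (6-1) mod 4 = 1 into the melted columns → cs.
So row 6 is (stu06, cs, 674); score = 674.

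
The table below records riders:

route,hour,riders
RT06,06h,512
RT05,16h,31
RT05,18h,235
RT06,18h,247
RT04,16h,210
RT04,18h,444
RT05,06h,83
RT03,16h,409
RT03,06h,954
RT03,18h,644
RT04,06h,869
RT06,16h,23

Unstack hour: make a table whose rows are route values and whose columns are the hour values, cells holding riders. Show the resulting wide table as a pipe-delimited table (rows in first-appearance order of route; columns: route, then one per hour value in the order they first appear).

| route | 06h | 16h | 18h |
| RT06 | 512 | 23 | 247 |
| RT05 | 83 | 31 | 235 |
| RT04 | 869 | 210 | 444 |
| RT03 | 954 | 409 | 644 |

Columns: route plus the 3 distinct hour values (06h, 16h, 18h).
For example, row RT06 column 06h takes riders=512 from the long row (RT06, 06h).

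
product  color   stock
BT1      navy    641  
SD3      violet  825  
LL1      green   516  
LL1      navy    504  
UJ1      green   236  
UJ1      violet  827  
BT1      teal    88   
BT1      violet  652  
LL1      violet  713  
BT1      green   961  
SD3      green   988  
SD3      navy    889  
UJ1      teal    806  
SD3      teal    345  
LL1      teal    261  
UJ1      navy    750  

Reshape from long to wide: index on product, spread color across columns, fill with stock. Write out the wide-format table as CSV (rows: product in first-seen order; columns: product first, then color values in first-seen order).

product,navy,violet,green,teal
BT1,641,652,961,88
SD3,889,825,988,345
LL1,504,713,516,261
UJ1,750,827,236,806

Columns: product plus the 4 distinct color values (navy, violet, green, teal).
For example, row BT1 column navy takes stock=641 from the long row (BT1, navy).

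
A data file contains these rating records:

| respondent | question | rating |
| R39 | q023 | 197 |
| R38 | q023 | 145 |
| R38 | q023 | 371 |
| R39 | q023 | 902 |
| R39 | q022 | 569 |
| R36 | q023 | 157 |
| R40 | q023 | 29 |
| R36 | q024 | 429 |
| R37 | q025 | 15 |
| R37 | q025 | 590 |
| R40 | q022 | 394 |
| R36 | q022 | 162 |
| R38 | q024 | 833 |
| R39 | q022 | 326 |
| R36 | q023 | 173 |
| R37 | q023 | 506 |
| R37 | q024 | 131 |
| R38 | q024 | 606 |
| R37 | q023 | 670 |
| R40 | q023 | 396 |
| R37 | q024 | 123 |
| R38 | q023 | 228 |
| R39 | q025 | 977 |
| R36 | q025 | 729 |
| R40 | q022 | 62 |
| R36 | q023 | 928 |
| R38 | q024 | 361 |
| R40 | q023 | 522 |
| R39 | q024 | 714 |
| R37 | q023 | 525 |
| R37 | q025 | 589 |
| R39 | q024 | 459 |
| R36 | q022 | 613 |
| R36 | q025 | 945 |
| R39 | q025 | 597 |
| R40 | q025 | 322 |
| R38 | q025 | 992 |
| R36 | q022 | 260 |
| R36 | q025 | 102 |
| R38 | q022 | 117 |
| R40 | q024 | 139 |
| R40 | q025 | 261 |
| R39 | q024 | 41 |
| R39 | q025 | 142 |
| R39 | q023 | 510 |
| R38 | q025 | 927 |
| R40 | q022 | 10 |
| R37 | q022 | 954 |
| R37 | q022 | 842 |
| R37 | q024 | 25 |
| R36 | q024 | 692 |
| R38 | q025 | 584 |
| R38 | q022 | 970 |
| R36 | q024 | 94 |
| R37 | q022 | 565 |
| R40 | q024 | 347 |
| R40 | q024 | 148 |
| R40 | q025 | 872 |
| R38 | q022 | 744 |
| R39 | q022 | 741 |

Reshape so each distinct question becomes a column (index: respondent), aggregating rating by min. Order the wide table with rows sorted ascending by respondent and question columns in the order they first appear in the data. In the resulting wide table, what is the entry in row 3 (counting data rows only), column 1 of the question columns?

145

With rows sorted ascending by respondent, row 3 is respondent=R38. question columns in first-appearance order: q023, q022, q024, q025; column 1 is q023.
Long rows with respondent=R38, question=q023: min(145, 371, 228) = 145.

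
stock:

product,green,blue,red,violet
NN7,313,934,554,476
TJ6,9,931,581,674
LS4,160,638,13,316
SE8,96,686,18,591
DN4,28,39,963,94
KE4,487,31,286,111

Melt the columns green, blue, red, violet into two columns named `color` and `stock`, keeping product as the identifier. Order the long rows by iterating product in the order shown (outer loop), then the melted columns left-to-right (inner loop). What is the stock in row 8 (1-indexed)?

24 rows total (6 × 4). Row 8: index ⌊(8-1)/4⌋ = 1 into product → TJ6; (8-1) mod 4 = 3 into the melted columns → violet.
So row 8 is (TJ6, violet, 674); stock = 674.

674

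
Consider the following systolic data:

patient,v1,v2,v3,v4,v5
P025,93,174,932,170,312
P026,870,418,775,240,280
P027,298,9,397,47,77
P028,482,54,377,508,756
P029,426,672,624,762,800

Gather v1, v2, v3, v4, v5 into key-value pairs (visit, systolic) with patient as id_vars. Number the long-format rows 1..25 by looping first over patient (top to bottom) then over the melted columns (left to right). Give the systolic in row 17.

25 rows total (5 × 5). Row 17: index ⌊(17-1)/5⌋ = 3 into patient → P028; (17-1) mod 5 = 1 into the melted columns → v2.
So row 17 is (P028, v2, 54); systolic = 54.

54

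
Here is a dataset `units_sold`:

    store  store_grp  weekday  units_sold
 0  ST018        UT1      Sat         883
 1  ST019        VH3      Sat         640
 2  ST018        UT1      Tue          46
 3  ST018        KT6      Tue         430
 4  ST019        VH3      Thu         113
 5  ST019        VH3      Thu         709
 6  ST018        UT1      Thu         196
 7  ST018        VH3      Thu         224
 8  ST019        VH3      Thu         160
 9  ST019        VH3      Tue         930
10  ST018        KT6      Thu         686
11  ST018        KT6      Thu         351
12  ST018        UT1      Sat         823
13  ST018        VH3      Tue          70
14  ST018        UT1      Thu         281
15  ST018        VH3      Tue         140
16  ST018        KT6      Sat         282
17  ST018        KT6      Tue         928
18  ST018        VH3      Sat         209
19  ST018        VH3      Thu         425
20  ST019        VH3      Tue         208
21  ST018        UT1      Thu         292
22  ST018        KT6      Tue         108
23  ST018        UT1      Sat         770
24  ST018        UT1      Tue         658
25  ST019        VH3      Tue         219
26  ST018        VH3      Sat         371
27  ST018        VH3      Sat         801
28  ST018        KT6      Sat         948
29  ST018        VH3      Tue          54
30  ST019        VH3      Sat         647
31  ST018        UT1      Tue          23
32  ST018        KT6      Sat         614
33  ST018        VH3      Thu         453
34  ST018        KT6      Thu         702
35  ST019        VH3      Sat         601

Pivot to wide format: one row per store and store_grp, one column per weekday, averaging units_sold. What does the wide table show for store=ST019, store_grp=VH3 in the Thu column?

Rows with store=ST019, store_grp=VH3 and weekday=Thu: units_sold values are 113, 709, 160.
(113 + 709 + 160) / 3 = 327.33.

327.33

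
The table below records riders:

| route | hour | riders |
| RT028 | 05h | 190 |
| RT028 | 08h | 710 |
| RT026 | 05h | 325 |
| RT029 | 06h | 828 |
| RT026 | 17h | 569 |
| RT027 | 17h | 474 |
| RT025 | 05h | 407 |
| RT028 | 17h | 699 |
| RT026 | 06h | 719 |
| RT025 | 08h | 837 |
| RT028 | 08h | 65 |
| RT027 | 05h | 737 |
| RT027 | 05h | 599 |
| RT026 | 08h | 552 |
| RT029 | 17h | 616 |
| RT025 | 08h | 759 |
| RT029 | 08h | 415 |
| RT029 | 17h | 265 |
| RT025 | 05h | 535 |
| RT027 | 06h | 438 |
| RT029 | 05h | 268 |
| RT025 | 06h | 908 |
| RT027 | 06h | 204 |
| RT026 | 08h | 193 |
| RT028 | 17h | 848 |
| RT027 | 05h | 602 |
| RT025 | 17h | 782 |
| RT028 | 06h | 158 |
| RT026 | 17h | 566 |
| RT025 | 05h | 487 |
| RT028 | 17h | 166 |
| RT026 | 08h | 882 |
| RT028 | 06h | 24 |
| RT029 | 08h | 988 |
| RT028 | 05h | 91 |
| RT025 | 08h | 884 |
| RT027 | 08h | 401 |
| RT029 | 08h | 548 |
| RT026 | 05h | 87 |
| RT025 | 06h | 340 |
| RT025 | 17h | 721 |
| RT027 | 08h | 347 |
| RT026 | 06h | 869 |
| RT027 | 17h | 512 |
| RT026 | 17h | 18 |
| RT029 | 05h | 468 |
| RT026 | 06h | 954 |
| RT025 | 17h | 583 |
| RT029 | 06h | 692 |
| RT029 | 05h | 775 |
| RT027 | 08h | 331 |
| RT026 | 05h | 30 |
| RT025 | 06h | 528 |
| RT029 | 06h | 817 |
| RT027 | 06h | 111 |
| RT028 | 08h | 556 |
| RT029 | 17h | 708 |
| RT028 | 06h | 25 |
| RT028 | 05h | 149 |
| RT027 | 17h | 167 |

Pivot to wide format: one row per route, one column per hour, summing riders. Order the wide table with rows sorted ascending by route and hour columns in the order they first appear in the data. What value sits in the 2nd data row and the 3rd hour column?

With rows sorted ascending by route, row 2 is route=RT026. hour columns in first-appearance order: 05h, 08h, 06h, 17h; column 3 is 06h.
Long rows with route=RT026, hour=06h: 719 + 869 + 954 = 2542.

2542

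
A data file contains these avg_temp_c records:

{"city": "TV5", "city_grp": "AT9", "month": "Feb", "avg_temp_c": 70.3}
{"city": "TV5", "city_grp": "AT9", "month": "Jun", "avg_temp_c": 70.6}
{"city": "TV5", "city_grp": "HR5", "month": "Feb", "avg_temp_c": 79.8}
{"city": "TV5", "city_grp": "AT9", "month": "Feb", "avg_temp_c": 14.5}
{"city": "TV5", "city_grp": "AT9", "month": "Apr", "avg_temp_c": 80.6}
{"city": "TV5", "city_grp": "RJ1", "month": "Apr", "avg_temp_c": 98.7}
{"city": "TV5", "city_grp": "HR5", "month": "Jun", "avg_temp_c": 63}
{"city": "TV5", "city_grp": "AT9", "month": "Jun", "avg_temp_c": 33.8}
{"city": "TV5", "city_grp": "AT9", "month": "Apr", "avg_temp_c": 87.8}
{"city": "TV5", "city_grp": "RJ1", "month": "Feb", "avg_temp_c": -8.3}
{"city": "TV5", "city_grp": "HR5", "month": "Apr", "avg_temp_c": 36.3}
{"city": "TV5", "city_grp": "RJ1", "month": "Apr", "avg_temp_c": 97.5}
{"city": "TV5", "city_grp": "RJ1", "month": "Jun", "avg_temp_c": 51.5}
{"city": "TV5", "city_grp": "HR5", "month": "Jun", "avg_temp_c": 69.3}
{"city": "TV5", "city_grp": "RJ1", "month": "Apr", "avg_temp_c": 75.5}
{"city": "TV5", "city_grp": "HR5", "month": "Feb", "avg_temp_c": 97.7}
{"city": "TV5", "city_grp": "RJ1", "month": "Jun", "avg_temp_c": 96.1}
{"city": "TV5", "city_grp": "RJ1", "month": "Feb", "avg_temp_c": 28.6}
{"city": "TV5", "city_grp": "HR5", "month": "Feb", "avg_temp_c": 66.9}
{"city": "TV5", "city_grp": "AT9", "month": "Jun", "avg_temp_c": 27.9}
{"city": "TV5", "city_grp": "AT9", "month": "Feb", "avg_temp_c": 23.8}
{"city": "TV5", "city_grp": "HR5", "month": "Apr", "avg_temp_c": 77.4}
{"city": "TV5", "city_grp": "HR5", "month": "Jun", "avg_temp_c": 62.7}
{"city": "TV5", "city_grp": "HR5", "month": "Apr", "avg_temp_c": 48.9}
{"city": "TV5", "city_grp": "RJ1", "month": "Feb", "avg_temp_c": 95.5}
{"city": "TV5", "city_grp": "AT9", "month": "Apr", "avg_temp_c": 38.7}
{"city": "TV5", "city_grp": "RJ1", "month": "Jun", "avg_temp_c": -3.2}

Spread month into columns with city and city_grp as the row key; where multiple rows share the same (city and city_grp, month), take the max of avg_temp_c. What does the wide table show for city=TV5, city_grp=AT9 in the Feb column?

70.3

Rows with city=TV5, city_grp=AT9 and month=Feb: avg_temp_c values are 70.3, 14.5, 23.8.
max(70.3, 14.5, 23.8) = 70.3.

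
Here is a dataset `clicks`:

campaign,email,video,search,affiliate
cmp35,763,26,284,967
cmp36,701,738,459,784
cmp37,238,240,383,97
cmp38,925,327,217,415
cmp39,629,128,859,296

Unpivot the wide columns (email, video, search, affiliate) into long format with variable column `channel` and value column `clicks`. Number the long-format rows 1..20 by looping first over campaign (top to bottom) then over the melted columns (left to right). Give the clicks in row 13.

20 rows total (5 × 4). Row 13: index ⌊(13-1)/4⌋ = 3 into campaign → cmp38; (13-1) mod 4 = 0 into the melted columns → email.
So row 13 is (cmp38, email, 925); clicks = 925.

925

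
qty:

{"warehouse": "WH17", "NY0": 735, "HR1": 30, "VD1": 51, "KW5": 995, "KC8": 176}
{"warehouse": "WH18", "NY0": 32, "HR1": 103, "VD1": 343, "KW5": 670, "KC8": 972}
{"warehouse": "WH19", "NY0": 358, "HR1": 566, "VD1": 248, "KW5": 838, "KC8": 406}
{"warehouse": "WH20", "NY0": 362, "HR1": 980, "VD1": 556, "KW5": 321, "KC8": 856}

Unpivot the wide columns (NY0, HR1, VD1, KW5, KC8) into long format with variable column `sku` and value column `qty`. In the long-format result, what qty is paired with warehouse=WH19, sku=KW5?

Unpivoting turns each (warehouse, wide-column) pair into one long row.
The wide cell at row WH19, column KW5 holds 838, so the long row (WH19, KW5) has qty=838.

838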